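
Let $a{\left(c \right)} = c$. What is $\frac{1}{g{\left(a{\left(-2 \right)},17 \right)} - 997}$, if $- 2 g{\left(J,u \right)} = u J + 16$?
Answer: $- \frac{1}{988} \approx -0.0010121$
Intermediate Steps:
$g{\left(J,u \right)} = -8 - \frac{J u}{2}$ ($g{\left(J,u \right)} = - \frac{u J + 16}{2} = - \frac{J u + 16}{2} = - \frac{16 + J u}{2} = -8 - \frac{J u}{2}$)
$\frac{1}{g{\left(a{\left(-2 \right)},17 \right)} - 997} = \frac{1}{\left(-8 - \left(-1\right) 17\right) - 997} = \frac{1}{\left(-8 + 17\right) - 997} = \frac{1}{9 - 997} = \frac{1}{-988} = - \frac{1}{988}$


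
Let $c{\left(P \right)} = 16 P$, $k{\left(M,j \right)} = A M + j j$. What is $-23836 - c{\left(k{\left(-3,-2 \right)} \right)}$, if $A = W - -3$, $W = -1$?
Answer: $-23804$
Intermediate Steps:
$A = 2$ ($A = -1 - -3 = -1 + 3 = 2$)
$k{\left(M,j \right)} = j^{2} + 2 M$ ($k{\left(M,j \right)} = 2 M + j j = 2 M + j^{2} = j^{2} + 2 M$)
$-23836 - c{\left(k{\left(-3,-2 \right)} \right)} = -23836 - 16 \left(\left(-2\right)^{2} + 2 \left(-3\right)\right) = -23836 - 16 \left(4 - 6\right) = -23836 - 16 \left(-2\right) = -23836 - -32 = -23836 + 32 = -23804$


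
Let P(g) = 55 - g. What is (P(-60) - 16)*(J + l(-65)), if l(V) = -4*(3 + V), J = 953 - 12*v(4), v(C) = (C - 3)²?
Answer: 117711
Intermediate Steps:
v(C) = (-3 + C)²
J = 941 (J = 953 - 12*(-3 + 4)² = 953 - 12*1² = 953 - 12*1 = 953 - 12 = 941)
l(V) = -12 - 4*V
(P(-60) - 16)*(J + l(-65)) = ((55 - 1*(-60)) - 16)*(941 + (-12 - 4*(-65))) = ((55 + 60) - 16)*(941 + (-12 + 260)) = (115 - 16)*(941 + 248) = 99*1189 = 117711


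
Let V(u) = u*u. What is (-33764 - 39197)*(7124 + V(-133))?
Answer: -1810381293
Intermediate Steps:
V(u) = u**2
(-33764 - 39197)*(7124 + V(-133)) = (-33764 - 39197)*(7124 + (-133)**2) = -72961*(7124 + 17689) = -72961*24813 = -1810381293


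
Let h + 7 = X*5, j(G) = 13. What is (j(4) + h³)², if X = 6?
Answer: 148352400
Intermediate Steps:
h = 23 (h = -7 + 6*5 = -7 + 30 = 23)
(j(4) + h³)² = (13 + 23³)² = (13 + 12167)² = 12180² = 148352400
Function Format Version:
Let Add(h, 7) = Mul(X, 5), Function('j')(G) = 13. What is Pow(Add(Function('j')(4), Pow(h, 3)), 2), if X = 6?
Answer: 148352400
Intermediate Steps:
h = 23 (h = Add(-7, Mul(6, 5)) = Add(-7, 30) = 23)
Pow(Add(Function('j')(4), Pow(h, 3)), 2) = Pow(Add(13, Pow(23, 3)), 2) = Pow(Add(13, 12167), 2) = Pow(12180, 2) = 148352400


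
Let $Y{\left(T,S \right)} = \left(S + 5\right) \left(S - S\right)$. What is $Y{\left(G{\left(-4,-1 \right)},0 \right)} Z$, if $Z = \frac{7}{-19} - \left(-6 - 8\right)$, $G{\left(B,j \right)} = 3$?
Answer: $0$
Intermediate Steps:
$Y{\left(T,S \right)} = 0$ ($Y{\left(T,S \right)} = \left(5 + S\right) 0 = 0$)
$Z = \frac{259}{19}$ ($Z = 7 \left(- \frac{1}{19}\right) - \left(-6 - 8\right) = - \frac{7}{19} - -14 = - \frac{7}{19} + 14 = \frac{259}{19} \approx 13.632$)
$Y{\left(G{\left(-4,-1 \right)},0 \right)} Z = 0 \cdot \frac{259}{19} = 0$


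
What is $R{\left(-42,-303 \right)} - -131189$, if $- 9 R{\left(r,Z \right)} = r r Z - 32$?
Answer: $\frac{1715225}{9} \approx 1.9058 \cdot 10^{5}$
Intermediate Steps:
$R{\left(r,Z \right)} = \frac{32}{9} - \frac{Z r^{2}}{9}$ ($R{\left(r,Z \right)} = - \frac{r r Z - 32}{9} = - \frac{r^{2} Z - 32}{9} = - \frac{Z r^{2} - 32}{9} = - \frac{-32 + Z r^{2}}{9} = \frac{32}{9} - \frac{Z r^{2}}{9}$)
$R{\left(-42,-303 \right)} - -131189 = \left(\frac{32}{9} - - \frac{101 \left(-42\right)^{2}}{3}\right) - -131189 = \left(\frac{32}{9} - \left(- \frac{101}{3}\right) 1764\right) + 131189 = \left(\frac{32}{9} + 59388\right) + 131189 = \frac{534524}{9} + 131189 = \frac{1715225}{9}$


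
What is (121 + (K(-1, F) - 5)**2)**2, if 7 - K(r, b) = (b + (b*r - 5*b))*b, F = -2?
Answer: 366025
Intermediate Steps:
K(r, b) = 7 - b*(-4*b + b*r) (K(r, b) = 7 - (b + (b*r - 5*b))*b = 7 - (b + (-5*b + b*r))*b = 7 - (-4*b + b*r)*b = 7 - b*(-4*b + b*r))
(121 + (K(-1, F) - 5)**2)**2 = (121 + ((7 + 4*(-2)**2 - 1*(-1)*(-2)**2) - 5)**2)**2 = (121 + ((7 + 4*4 - 1*(-1)*4) - 5)**2)**2 = (121 + ((7 + 16 + 4) - 5)**2)**2 = (121 + (27 - 5)**2)**2 = (121 + 22**2)**2 = (121 + 484)**2 = 605**2 = 366025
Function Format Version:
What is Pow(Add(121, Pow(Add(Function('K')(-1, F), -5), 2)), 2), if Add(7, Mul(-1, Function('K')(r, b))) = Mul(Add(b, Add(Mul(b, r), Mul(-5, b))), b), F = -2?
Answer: 366025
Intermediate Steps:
Function('K')(r, b) = Add(7, Mul(-1, b, Add(Mul(-4, b), Mul(b, r)))) (Function('K')(r, b) = Add(7, Mul(-1, Mul(Add(b, Add(Mul(b, r), Mul(-5, b))), b))) = Add(7, Mul(-1, Mul(Add(b, Add(Mul(-5, b), Mul(b, r))), b))) = Add(7, Mul(-1, Mul(Add(Mul(-4, b), Mul(b, r)), b))) = Add(7, Mul(-1, Mul(b, Add(Mul(-4, b), Mul(b, r))))) = Add(7, Mul(-1, b, Add(Mul(-4, b), Mul(b, r)))))
Pow(Add(121, Pow(Add(Function('K')(-1, F), -5), 2)), 2) = Pow(Add(121, Pow(Add(Add(7, Mul(4, Pow(-2, 2)), Mul(-1, -1, Pow(-2, 2))), -5), 2)), 2) = Pow(Add(121, Pow(Add(Add(7, Mul(4, 4), Mul(-1, -1, 4)), -5), 2)), 2) = Pow(Add(121, Pow(Add(Add(7, 16, 4), -5), 2)), 2) = Pow(Add(121, Pow(Add(27, -5), 2)), 2) = Pow(Add(121, Pow(22, 2)), 2) = Pow(Add(121, 484), 2) = Pow(605, 2) = 366025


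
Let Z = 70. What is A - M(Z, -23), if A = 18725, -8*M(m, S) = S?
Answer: 149777/8 ≈ 18722.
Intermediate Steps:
M(m, S) = -S/8
A - M(Z, -23) = 18725 - (-1)*(-23)/8 = 18725 - 1*23/8 = 18725 - 23/8 = 149777/8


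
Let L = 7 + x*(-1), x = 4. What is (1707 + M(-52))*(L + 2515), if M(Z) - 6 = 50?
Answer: 4439234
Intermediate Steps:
M(Z) = 56 (M(Z) = 6 + 50 = 56)
L = 3 (L = 7 + 4*(-1) = 7 - 4 = 3)
(1707 + M(-52))*(L + 2515) = (1707 + 56)*(3 + 2515) = 1763*2518 = 4439234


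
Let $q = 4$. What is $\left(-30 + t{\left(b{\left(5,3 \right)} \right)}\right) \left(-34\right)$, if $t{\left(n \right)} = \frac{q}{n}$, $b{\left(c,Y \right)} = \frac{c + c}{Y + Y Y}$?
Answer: $\frac{4284}{5} \approx 856.8$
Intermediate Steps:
$b{\left(c,Y \right)} = \frac{2 c}{Y + Y^{2}}$
$t{\left(n \right)} = \frac{4}{n}$
$\left(-30 + t{\left(b{\left(5,3 \right)} \right)}\right) \left(-34\right) = \left(-30 + \frac{4}{2 \cdot 5 \cdot \frac{1}{3} \frac{1}{1 + 3}}\right) \left(-34\right) = \left(-30 + \frac{4}{2 \cdot 5 \cdot \frac{1}{3} \cdot \frac{1}{4}}\right) \left(-34\right) = \left(-30 + \frac{4}{\frac{5}{6}}\right) \left(-34\right) = \left(-30 + 4 \cdot \frac{6}{5}\right) \left(-34\right) = \left(-30 + \frac{24}{5}\right) \left(-34\right) = \left(- \frac{126}{5}\right) \left(-34\right) = \frac{4284}{5}$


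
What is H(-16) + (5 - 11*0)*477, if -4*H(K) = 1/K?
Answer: 152641/64 ≈ 2385.0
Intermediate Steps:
H(K) = -1/(4*K)
H(-16) + (5 - 11*0)*477 = -¼/(-16) + (5 - 11*0)*477 = -¼*(-1/16) + (5 + 0)*477 = 1/64 + 5*477 = 1/64 + 2385 = 152641/64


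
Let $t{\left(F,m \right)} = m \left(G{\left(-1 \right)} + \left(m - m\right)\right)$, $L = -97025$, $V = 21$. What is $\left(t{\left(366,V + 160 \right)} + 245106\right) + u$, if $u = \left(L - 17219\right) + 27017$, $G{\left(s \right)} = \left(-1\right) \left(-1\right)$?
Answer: $158060$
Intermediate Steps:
$G{\left(s \right)} = 1$
$u = -87227$ ($u = \left(-97025 - 17219\right) + 27017 = -114244 + 27017 = -87227$)
$t{\left(F,m \right)} = m$ ($t{\left(F,m \right)} = m \left(1 + \left(m - m\right)\right) = m \left(1 + 0\right) = m 1 = m$)
$\left(t{\left(366,V + 160 \right)} + 245106\right) + u = \left(\left(21 + 160\right) + 245106\right) - 87227 = \left(181 + 245106\right) - 87227 = 245287 - 87227 = 158060$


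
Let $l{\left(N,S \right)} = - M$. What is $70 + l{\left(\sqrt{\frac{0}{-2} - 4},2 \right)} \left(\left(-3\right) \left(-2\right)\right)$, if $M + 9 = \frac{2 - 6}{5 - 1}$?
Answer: $130$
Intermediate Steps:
$M = -10$ ($M = -9 + \frac{2 - 6}{5 - 1} = -9 - \frac{4}{4} = -9 - 1 = -10$)
$l{\left(N,S \right)} = 10$ ($l{\left(N,S \right)} = \left(-1\right) \left(-10\right) = 10$)
$70 + l{\left(\sqrt{\frac{0}{-2} - 4},2 \right)} \left(\left(-3\right) \left(-2\right)\right) = 70 + 10 \left(\left(-3\right) \left(-2\right)\right) = 70 + 10 \cdot 6 = 70 + 60 = 130$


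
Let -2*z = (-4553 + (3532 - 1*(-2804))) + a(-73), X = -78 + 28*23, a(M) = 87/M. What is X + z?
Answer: -23718/73 ≈ -324.90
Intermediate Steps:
X = 566 (X = -78 + 644 = 566)
z = -65036/73 (z = -((-4553 + (3532 - 1*(-2804))) + 87/(-73))/2 = -((-4553 + (3532 + 2804)) + 87*(-1/73))/2 = -((-4553 + 6336) - 87/73)/2 = -(1783 - 87/73)/2 = -½*130072/73 = -65036/73 ≈ -890.90)
X + z = 566 - 65036/73 = -23718/73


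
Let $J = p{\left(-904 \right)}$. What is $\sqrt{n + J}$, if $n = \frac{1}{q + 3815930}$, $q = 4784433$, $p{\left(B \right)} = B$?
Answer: $\frac{i \sqrt{66865484324918813}}{8600363} \approx 30.067 i$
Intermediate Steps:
$J = -904$
$n = \frac{1}{8600363}$ ($n = \frac{1}{4784433 + 3815930} = \frac{1}{8600363} \approx 1.1627 \cdot 10^{-7}$)
$\sqrt{n + J} = \sqrt{\frac{1}{8600363} - 904} = \sqrt{- \frac{7774728151}{8600363}} = \frac{i \sqrt{66865484324918813}}{8600363}$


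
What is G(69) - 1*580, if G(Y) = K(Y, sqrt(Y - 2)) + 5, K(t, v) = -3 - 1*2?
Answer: -580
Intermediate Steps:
K(t, v) = -5 (K(t, v) = -3 - 2 = -5)
G(Y) = 0 (G(Y) = -5 + 5 = 0)
G(69) - 1*580 = 0 - 1*580 = 0 - 580 = -580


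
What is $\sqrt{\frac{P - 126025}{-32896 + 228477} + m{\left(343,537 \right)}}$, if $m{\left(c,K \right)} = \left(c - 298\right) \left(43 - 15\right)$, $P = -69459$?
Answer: $\frac{4 \sqrt{3009949735666}}{195581} \approx 35.482$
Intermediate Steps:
$m{\left(c,K \right)} = -8344 + 28 c$ ($m{\left(c,K \right)} = \left(-298 + c\right) 28 = -8344 + 28 c$)
$\sqrt{\frac{P - 126025}{-32896 + 228477} + m{\left(343,537 \right)}} = \sqrt{\frac{-69459 - 126025}{-32896 + 228477} + \left(-8344 + 28 \cdot 343\right)} = \sqrt{- \frac{195484}{195581} + \left(-8344 + 9604\right)} = \sqrt{\left(-195484\right) \frac{1}{195581} + 1260} = \sqrt{- \frac{195484}{195581} + 1260} = \sqrt{\frac{246236576}{195581}} = \frac{4 \sqrt{3009949735666}}{195581}$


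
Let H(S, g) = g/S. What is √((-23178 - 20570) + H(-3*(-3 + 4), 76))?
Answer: 14*I*√2010/3 ≈ 209.22*I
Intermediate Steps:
√((-23178 - 20570) + H(-3*(-3 + 4), 76)) = √((-23178 - 20570) + 76/((-3*(-3 + 4)))) = √(-43748 + 76/((-3*1))) = √(-43748 + 76/(-3)) = √(-43748 + 76*(-⅓)) = √(-43748 - 76/3) = √(-131320/3) = 14*I*√2010/3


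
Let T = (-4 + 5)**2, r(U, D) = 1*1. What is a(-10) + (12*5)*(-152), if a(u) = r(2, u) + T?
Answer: -9118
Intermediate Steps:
r(U, D) = 1
T = 1 (T = 1**2 = 1)
a(u) = 2 (a(u) = 1 + 1 = 2)
a(-10) + (12*5)*(-152) = 2 + (12*5)*(-152) = 2 + 60*(-152) = 2 - 9120 = -9118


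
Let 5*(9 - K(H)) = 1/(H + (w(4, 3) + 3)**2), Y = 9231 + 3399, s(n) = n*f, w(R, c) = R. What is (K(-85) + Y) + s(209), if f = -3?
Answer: 2162161/180 ≈ 12012.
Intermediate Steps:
s(n) = -3*n (s(n) = n*(-3) = -3*n)
Y = 12630
K(H) = 9 - 1/(5*(49 + H)) (K(H) = 9 - 1/(5*(H + (4 + 3)**2)) = 9 - 1/(5*(H + 7**2)) = 9 - 1/(5*(H + 49)) = 9 - 1/(5*(49 + H)))
(K(-85) + Y) + s(209) = ((2204 + 45*(-85))/(5*(49 - 85)) + 12630) - 3*209 = ((1/5)*(2204 - 3825)/(-36) + 12630) - 627 = ((1/5)*(-1/36)*(-1621) + 12630) - 627 = (1621/180 + 12630) - 627 = 2275021/180 - 627 = 2162161/180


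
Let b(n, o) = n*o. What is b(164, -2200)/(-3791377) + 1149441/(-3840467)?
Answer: -2972323676657/14560658253059 ≈ -0.20413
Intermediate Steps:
b(164, -2200)/(-3791377) + 1149441/(-3840467) = (164*(-2200))/(-3791377) + 1149441/(-3840467) = -360800*(-1/3791377) + 1149441*(-1/3840467) = 360800/3791377 - 1149441/3840467 = -2972323676657/14560658253059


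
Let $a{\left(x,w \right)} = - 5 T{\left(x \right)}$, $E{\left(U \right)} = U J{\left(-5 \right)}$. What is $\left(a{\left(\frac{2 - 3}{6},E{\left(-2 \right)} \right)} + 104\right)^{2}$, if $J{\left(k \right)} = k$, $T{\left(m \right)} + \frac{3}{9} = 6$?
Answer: $\frac{51529}{9} \approx 5725.4$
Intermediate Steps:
$T{\left(m \right)} = \frac{17}{3}$ ($T{\left(m \right)} = - \frac{1}{3} + 6 = \frac{17}{3}$)
$E{\left(U \right)} = - 5 U$ ($E{\left(U \right)} = U \left(-5\right) = - 5 U$)
$a{\left(x,w \right)} = - \frac{85}{3}$ ($a{\left(x,w \right)} = \left(-5\right) \frac{17}{3} = - \frac{85}{3}$)
$\left(a{\left(\frac{2 - 3}{6},E{\left(-2 \right)} \right)} + 104\right)^{2} = \left(- \frac{85}{3} + 104\right)^{2} = \left(\frac{227}{3}\right)^{2} = \frac{51529}{9}$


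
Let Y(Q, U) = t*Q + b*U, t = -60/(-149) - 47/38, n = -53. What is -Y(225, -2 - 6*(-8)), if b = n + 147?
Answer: -23419813/5662 ≈ -4136.3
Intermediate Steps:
t = -4723/5662 (t = -60*(-1/149) - 47*1/38 = 60/149 - 47/38 = -4723/5662 ≈ -0.83416)
b = 94 (b = -53 + 147 = 94)
Y(Q, U) = 94*U - 4723*Q/5662 (Y(Q, U) = -4723*Q/5662 + 94*U = 94*U - 4723*Q/5662)
-Y(225, -2 - 6*(-8)) = -(94*(-2 - 6*(-8)) - 4723/5662*225) = -(94*(-2 + 48) - 1062675/5662) = -(94*46 - 1062675/5662) = -(4324 - 1062675/5662) = -1*23419813/5662 = -23419813/5662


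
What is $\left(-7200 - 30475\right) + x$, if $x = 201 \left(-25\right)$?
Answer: $-42700$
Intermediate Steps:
$x = -5025$
$\left(-7200 - 30475\right) + x = \left(-7200 - 30475\right) - 5025 = -37675 - 5025 = -42700$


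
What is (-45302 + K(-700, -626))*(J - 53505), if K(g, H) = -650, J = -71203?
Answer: 5730582016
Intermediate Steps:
(-45302 + K(-700, -626))*(J - 53505) = (-45302 - 650)*(-71203 - 53505) = -45952*(-124708) = 5730582016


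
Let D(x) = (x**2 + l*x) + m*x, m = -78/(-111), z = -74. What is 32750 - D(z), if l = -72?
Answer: 21998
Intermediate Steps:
m = 26/37 (m = -78*(-1/111) = 26/37 ≈ 0.70270)
D(x) = x**2 - 2638*x/37 (D(x) = (x**2 - 72*x) + 26*x/37 = x**2 - 2638*x/37)
32750 - D(z) = 32750 - (-74)*(-2638 + 37*(-74))/37 = 32750 - (-74)*(-2638 - 2738)/37 = 32750 - (-74)*(-5376)/37 = 32750 - 1*10752 = 32750 - 10752 = 21998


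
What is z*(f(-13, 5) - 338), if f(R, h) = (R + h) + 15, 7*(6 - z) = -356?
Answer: -131738/7 ≈ -18820.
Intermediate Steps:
z = 398/7 (z = 6 - ⅐*(-356) = 6 + 356/7 = 398/7 ≈ 56.857)
f(R, h) = 15 + R + h
z*(f(-13, 5) - 338) = 398*((15 - 13 + 5) - 338)/7 = 398*(7 - 338)/7 = (398/7)*(-331) = -131738/7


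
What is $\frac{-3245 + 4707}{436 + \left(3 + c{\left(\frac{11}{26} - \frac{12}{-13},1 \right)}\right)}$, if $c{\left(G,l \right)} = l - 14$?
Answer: $\frac{731}{213} \approx 3.4319$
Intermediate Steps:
$c{\left(G,l \right)} = -14 + l$
$\frac{-3245 + 4707}{436 + \left(3 + c{\left(\frac{11}{26} - \frac{12}{-13},1 \right)}\right)} = \frac{-3245 + 4707}{436 + \left(3 + \left(-14 + 1\right)\right)} = \frac{1462}{436 + \left(3 - 13\right)} = \frac{1462}{436 - 10} = \frac{1462}{426} = 1462 \cdot \frac{1}{426} = \frac{731}{213}$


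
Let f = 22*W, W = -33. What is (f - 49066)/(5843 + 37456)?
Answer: -49792/43299 ≈ -1.1500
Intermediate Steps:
f = -726 (f = 22*(-33) = -726)
(f - 49066)/(5843 + 37456) = (-726 - 49066)/(5843 + 37456) = -49792/43299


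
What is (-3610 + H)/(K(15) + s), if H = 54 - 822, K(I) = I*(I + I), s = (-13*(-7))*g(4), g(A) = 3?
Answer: -4378/723 ≈ -6.0553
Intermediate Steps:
s = 273 (s = -13*(-7)*3 = 91*3 = 273)
K(I) = 2*I² (K(I) = I*(2*I) = 2*I²)
H = -768
(-3610 + H)/(K(15) + s) = (-3610 - 768)/(2*15² + 273) = -4378/(2*225 + 273) = -4378/(450 + 273) = -4378/723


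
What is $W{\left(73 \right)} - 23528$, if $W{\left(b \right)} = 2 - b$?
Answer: $-23599$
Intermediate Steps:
$W{\left(73 \right)} - 23528 = \left(2 - 73\right) - 23528 = -71 - 23528 = -23599$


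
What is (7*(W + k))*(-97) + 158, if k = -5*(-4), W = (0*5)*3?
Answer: -13422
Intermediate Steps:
W = 0 (W = 0*3 = 0)
k = 20
(7*(W + k))*(-97) + 158 = (7*(0 + 20))*(-97) + 158 = (7*20)*(-97) + 158 = 140*(-97) + 158 = -13580 + 158 = -13422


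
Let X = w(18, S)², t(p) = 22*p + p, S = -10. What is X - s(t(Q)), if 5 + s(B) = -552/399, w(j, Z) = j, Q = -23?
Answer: 43941/133 ≈ 330.38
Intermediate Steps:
t(p) = 23*p
s(B) = -849/133 (s(B) = -5 - 552/399 = -5 - 552*1/399 = -5 - 184/133 = -849/133)
X = 324 (X = 18² = 324)
X - s(t(Q)) = 324 - 1*(-849/133) = 324 + 849/133 = 43941/133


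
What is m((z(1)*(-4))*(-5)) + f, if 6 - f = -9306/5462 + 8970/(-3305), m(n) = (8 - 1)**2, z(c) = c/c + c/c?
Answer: 107260552/1805191 ≈ 59.418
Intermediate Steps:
z(c) = 2 (z(c) = 1 + 1 = 2)
m(n) = 49 (m(n) = 7**2 = 49)
f = 18806193/1805191 (f = 6 - (-9306/5462 + 8970/(-3305)) = 6 - (-9306*1/5462 + 8970*(-1/3305)) = 6 - (-4653/2731 - 1794/661) = 6 - 1*(-7975047/1805191) = 6 + 7975047/1805191 = 18806193/1805191 ≈ 10.418)
m((z(1)*(-4))*(-5)) + f = 49 + 18806193/1805191 = 107260552/1805191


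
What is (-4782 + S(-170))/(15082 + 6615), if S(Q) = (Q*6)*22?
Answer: -2094/1669 ≈ -1.2546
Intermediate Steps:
S(Q) = 132*Q (S(Q) = (6*Q)*22 = 132*Q)
(-4782 + S(-170))/(15082 + 6615) = (-4782 + 132*(-170))/(15082 + 6615) = (-4782 - 22440)/21697 = -27222*1/21697 = -2094/1669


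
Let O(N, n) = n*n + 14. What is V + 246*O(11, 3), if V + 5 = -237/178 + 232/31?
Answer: 31227203/5518 ≈ 5659.2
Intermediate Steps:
V = 6359/5518 (V = -5 + (-237/178 + 232/31) = -5 + 33949/5518 = 6359/5518 ≈ 1.1524)
O(N, n) = 14 + n² (O(N, n) = n² + 14 = 14 + n²)
V + 246*O(11, 3) = 6359/5518 + 246*(14 + 3²) = 6359/5518 + 246*(14 + 9) = 6359/5518 + 246*23 = 6359/5518 + 5658 = 31227203/5518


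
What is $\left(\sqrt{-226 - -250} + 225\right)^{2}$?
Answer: $50649 + 900 \sqrt{6} \approx 52854.0$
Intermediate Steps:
$\left(\sqrt{-226 - -250} + 225\right)^{2} = \left(\sqrt{-226 + 250} + 225\right)^{2} = \left(\sqrt{24} + 225\right)^{2} = \left(2 \sqrt{6} + 225\right)^{2} = \left(225 + 2 \sqrt{6}\right)^{2}$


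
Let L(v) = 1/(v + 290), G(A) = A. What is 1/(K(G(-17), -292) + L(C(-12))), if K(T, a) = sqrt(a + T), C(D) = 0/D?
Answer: 290/25986901 - 84100*I*sqrt(309)/25986901 ≈ 1.1159e-5 - 0.056888*I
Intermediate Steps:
C(D) = 0
K(T, a) = sqrt(T + a)
L(v) = 1/(290 + v)
1/(K(G(-17), -292) + L(C(-12))) = 1/(sqrt(-17 - 292) + 1/(290 + 0)) = 1/(sqrt(-309) + 1/290) = 1/(I*sqrt(309) + 1/290) = 1/(1/290 + I*sqrt(309))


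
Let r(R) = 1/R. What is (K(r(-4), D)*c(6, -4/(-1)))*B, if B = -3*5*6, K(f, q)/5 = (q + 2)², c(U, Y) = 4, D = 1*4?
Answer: -64800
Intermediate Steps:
D = 4
K(f, q) = 5*(2 + q)² (K(f, q) = 5*(q + 2)² = 5*(2 + q)²)
B = -90 (B = -15*6 = -90)
(K(r(-4), D)*c(6, -4/(-1)))*B = ((5*(2 + 4)²)*4)*(-90) = ((5*6²)*4)*(-90) = ((5*36)*4)*(-90) = (180*4)*(-90) = 720*(-90) = -64800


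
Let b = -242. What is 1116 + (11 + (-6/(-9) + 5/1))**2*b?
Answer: -594956/9 ≈ -66106.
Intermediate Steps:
1116 + (11 + (-6/(-9) + 5/1))**2*b = 1116 + (11 + (-6/(-9) + 5/1))**2*(-242) = 1116 + (11 + (-6*(-1/9) + 5*1))**2*(-242) = 1116 + (11 + (2/3 + 5))**2*(-242) = 1116 + (11 + 17/3)**2*(-242) = 1116 + (50/3)**2*(-242) = 1116 + (2500/9)*(-242) = 1116 - 605000/9 = -594956/9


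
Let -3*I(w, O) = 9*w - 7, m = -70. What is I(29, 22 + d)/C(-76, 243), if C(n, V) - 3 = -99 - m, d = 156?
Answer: 127/39 ≈ 3.2564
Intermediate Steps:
I(w, O) = 7/3 - 3*w (I(w, O) = -(9*w - 7)/3 = -(-7 + 9*w)/3 = 7/3 - 3*w)
C(n, V) = -26 (C(n, V) = 3 + (-99 - 1*(-70)) = 3 + (-99 + 70) = 3 - 29 = -26)
I(29, 22 + d)/C(-76, 243) = (7/3 - 3*29)/(-26) = (7/3 - 87)*(-1/26) = -254/3*(-1/26) = 127/39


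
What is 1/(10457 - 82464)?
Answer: -1/72007 ≈ -1.3888e-5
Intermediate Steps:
1/(10457 - 82464) = 1/(-72007) = -1/72007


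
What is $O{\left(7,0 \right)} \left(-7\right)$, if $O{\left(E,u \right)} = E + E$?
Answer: $-98$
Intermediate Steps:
$O{\left(E,u \right)} = 2 E$
$O{\left(7,0 \right)} \left(-7\right) = 2 \cdot 7 \left(-7\right) = 14 \left(-7\right) = -98$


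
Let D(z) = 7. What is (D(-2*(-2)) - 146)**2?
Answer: 19321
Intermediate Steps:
(D(-2*(-2)) - 146)**2 = (7 - 146)**2 = (-139)**2 = 19321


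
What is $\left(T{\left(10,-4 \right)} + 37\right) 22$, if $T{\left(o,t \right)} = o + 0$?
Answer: $1034$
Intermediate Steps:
$T{\left(o,t \right)} = o$
$\left(T{\left(10,-4 \right)} + 37\right) 22 = \left(10 + 37\right) 22 = 47 \cdot 22 = 1034$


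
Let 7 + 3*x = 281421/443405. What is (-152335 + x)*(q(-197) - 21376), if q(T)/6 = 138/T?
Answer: 170700830404924820/52410471 ≈ 3.2570e+9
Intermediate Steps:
x = -2822414/1330215 (x = -7/3 + (281421/443405)/3 = -7/3 + (281421*(1/443405))/3 = -7/3 + (⅓)*(281421/443405) = -7/3 + 93807/443405 = -2822414/1330215 ≈ -2.1218)
q(T) = 828/T (q(T) = 6*(138/T) = 828/T)
(-152335 + x)*(q(-197) - 21376) = (-152335 - 2822414/1330215)*(828/(-197) - 21376) = -202641124439*(828*(-1/197) - 21376)/1330215 = -202641124439*(-828/197 - 21376)/1330215 = -202641124439/1330215*(-4211900/197) = 170700830404924820/52410471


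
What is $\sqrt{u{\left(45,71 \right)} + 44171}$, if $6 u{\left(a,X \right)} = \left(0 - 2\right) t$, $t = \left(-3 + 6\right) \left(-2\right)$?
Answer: $\sqrt{44173} \approx 210.17$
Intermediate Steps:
$t = -6$ ($t = 3 \left(-2\right) = -6$)
$u{\left(a,X \right)} = 2$ ($u{\left(a,X \right)} = \frac{\left(0 - 2\right) \left(-6\right)}{6} = \frac{\left(-2\right) \left(-6\right)}{6} = \frac{1}{6} \cdot 12 = 2$)
$\sqrt{u{\left(45,71 \right)} + 44171} = \sqrt{2 + 44171} = \sqrt{44173}$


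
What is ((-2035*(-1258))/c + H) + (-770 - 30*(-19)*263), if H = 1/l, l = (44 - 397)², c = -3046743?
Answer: 160399207928101/1075500279 ≈ 1.4914e+5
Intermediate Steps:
l = 124609 (l = (-353)² = 124609)
H = 1/124609 ≈ 8.0251e-6
((-2035*(-1258))/c + H) + (-770 - 30*(-19)*263) = (-2035*(-1258)/(-3046743) + 1/124609) + (-770 - 30*(-19)*263) = (2560030*(-1/3046743) + 1/124609) + (-770 + 570*263) = (-2560030/3046743 + 1/124609) + (-770 + 149910) = -903681959/1075500279 + 149140 = 160399207928101/1075500279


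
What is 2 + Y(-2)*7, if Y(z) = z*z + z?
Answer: 16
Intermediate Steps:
Y(z) = z + z² (Y(z) = z² + z = z + z²)
2 + Y(-2)*7 = 2 - 2*(1 - 2)*7 = 2 - 2*(-1)*7 = 2 + 2*7 = 2 + 14 = 16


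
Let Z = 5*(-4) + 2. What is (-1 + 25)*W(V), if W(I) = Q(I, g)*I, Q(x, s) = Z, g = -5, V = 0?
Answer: 0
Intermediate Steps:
Z = -18 (Z = -20 + 2 = -18)
Q(x, s) = -18
W(I) = -18*I
(-1 + 25)*W(V) = (-1 + 25)*(-18*0) = 24*0 = 0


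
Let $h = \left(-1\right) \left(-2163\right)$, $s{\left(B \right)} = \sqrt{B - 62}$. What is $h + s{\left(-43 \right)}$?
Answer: $2163 + i \sqrt{105} \approx 2163.0 + 10.247 i$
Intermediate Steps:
$s{\left(B \right)} = \sqrt{-62 + B}$
$h = 2163$
$h + s{\left(-43 \right)} = 2163 + \sqrt{-62 - 43} = 2163 + \sqrt{-105} = 2163 + i \sqrt{105}$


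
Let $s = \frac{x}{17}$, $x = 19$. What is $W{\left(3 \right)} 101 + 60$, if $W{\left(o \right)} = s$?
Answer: $\frac{2939}{17} \approx 172.88$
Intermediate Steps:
$s = \frac{19}{17} \approx 1.1176$
$W{\left(o \right)} = \frac{19}{17}$
$W{\left(3 \right)} 101 + 60 = \frac{19}{17} \cdot 101 + 60 = \frac{1919}{17} + 60 = \frac{2939}{17}$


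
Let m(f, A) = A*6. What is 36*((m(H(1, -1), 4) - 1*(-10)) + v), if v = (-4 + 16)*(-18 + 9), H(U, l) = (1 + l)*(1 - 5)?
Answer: -2664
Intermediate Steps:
H(U, l) = -4 - 4*l (H(U, l) = (1 + l)*(-4) = -4 - 4*l)
m(f, A) = 6*A
v = -108 (v = 12*(-9) = -108)
36*((m(H(1, -1), 4) - 1*(-10)) + v) = 36*((6*4 - 1*(-10)) - 108) = 36*((24 + 10) - 108) = 36*(34 - 108) = 36*(-74) = -2664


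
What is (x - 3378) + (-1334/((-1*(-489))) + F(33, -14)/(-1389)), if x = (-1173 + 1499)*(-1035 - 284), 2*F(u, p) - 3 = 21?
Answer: -98119074002/226407 ≈ -4.3337e+5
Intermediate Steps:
F(u, p) = 12 (F(u, p) = 3/2 + (1/2)*21 = 3/2 + 21/2 = 12)
x = -429994 (x = 326*(-1319) = -429994)
(x - 3378) + (-1334/((-1*(-489))) + F(33, -14)/(-1389)) = (-429994 - 3378) + (-1334/((-1*(-489))) + 12/(-1389)) = -433372 + (-1334/489 + 12*(-1/1389)) = -433372 + (-1334*1/489 - 4/463) = -433372 + (-1334/489 - 4/463) = -433372 - 619598/226407 = -98119074002/226407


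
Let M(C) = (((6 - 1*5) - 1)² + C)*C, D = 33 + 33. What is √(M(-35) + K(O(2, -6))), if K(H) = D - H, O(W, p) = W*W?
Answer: 3*√143 ≈ 35.875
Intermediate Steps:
D = 66
O(W, p) = W²
M(C) = C² (M(C) = (((6 - 5) - 1)² + C)*C = ((1 - 1)² + C)*C = (0² + C)*C = (0 + C)*C = C*C = C²)
K(H) = 66 - H
√(M(-35) + K(O(2, -6))) = √((-35)² + (66 - 1*2²)) = √(1225 + (66 - 1*4)) = √(1225 + (66 - 4)) = √(1225 + 62) = √1287 = 3*√143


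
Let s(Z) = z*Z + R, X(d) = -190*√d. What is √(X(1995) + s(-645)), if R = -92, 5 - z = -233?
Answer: √(-153602 - 190*√1995) ≈ 402.6*I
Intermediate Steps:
z = 238 (z = 5 - 1*(-233) = 5 + 233 = 238)
s(Z) = -92 + 238*Z (s(Z) = 238*Z - 92 = -92 + 238*Z)
√(X(1995) + s(-645)) = √(-190*√1995 + (-92 + 238*(-645))) = √(-190*√1995 + (-92 - 153510)) = √(-190*√1995 - 153602) = √(-153602 - 190*√1995)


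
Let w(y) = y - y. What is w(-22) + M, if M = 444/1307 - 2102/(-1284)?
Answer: 1658705/839094 ≈ 1.9768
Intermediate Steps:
w(y) = 0
M = 1658705/839094 (M = 444*(1/1307) - 2102*(-1/1284) = 444/1307 + 1051/642 = 1658705/839094 ≈ 1.9768)
w(-22) + M = 0 + 1658705/839094 = 1658705/839094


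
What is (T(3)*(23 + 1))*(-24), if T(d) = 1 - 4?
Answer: 1728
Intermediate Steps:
T(d) = -3
(T(3)*(23 + 1))*(-24) = -3*(23 + 1)*(-24) = -3*24*(-24) = -72*(-24) = 1728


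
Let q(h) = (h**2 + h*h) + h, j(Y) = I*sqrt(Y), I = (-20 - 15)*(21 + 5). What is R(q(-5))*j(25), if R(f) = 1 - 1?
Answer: 0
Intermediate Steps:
I = -910 (I = -35*26 = -910)
j(Y) = -910*sqrt(Y)
q(h) = h + 2*h**2 (q(h) = (h**2 + h**2) + h = 2*h**2 + h = h + 2*h**2)
R(f) = 0
R(q(-5))*j(25) = 0*(-910*sqrt(25)) = 0*(-910*5) = 0*(-4550) = 0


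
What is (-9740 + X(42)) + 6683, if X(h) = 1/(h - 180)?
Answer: -421867/138 ≈ -3057.0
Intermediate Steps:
X(h) = 1/(-180 + h)
(-9740 + X(42)) + 6683 = (-9740 + 1/(-180 + 42)) + 6683 = (-9740 + 1/(-138)) + 6683 = (-9740 - 1/138) + 6683 = -1344121/138 + 6683 = -421867/138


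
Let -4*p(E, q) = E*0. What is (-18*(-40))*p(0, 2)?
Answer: 0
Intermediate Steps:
p(E, q) = 0 (p(E, q) = -E*0/4 = -1/4*0 = 0)
(-18*(-40))*p(0, 2) = -18*(-40)*0 = 720*0 = 0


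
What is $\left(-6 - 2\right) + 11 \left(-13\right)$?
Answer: $-151$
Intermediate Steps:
$\left(-6 - 2\right) + 11 \left(-13\right) = -8 - 143 = -151$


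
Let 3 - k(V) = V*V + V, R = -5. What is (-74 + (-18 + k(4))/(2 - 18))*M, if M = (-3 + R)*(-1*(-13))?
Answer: 14937/2 ≈ 7468.5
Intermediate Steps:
k(V) = 3 - V - V² (k(V) = 3 - (V*V + V) = 3 - (V² + V) = 3 - (V + V²) = 3 + (-V - V²) = 3 - V - V²)
M = -104 (M = (-3 - 5)*(-1*(-13)) = -8*13 = -104)
(-74 + (-18 + k(4))/(2 - 18))*M = (-74 + (-18 + (3 - 1*4 - 1*4²))/(2 - 18))*(-104) = (-74 + (-18 + (3 - 4 - 1*16))/(-16))*(-104) = (-74 + (-18 + (3 - 4 - 16))*(-1/16))*(-104) = (-74 + (-18 - 17)*(-1/16))*(-104) = (-74 - 35*(-1/16))*(-104) = (-74 + 35/16)*(-104) = -1149/16*(-104) = 14937/2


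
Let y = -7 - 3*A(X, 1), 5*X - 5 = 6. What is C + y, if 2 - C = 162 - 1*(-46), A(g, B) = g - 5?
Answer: -1023/5 ≈ -204.60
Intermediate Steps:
X = 11/5 (X = 1 + (⅕)*6 = 1 + 6/5 = 11/5 ≈ 2.2000)
A(g, B) = -5 + g
y = 7/5 (y = -7 - 3*(-5 + 11/5) = -7 - 3*(-14/5) = -7 + 42/5 = 7/5 ≈ 1.4000)
C = -206 (C = 2 - (162 - 1*(-46)) = 2 - (162 + 46) = 2 - 1*208 = 2 - 208 = -206)
C + y = -206 + 7/5 = -1023/5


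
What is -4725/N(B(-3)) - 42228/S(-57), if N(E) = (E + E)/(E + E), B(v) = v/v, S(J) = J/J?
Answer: -46953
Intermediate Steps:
S(J) = 1
B(v) = 1
N(E) = 1 (N(E) = (2*E)/((2*E)) = (2*E)*(1/(2*E)) = 1)
-4725/N(B(-3)) - 42228/S(-57) = -4725/1 - 42228/1 = -4725*1 - 42228*1 = -4725 - 42228 = -46953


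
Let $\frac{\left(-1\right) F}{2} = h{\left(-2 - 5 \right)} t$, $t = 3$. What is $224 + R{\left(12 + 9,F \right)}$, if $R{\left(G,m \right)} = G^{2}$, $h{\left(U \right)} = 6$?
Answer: $665$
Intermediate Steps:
$F = -36$ ($F = - 2 \cdot 6 \cdot 3 = \left(-2\right) 18 = -36$)
$224 + R{\left(12 + 9,F \right)} = 224 + \left(12 + 9\right)^{2} = 224 + 21^{2} = 224 + 441 = 665$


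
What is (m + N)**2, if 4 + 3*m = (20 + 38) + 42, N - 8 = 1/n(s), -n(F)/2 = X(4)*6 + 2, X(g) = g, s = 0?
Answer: 4322241/2704 ≈ 1598.5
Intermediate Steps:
n(F) = -52 (n(F) = -2*(4*6 + 2) = -2*(24 + 2) = -2*26 = -52)
N = 415/52 (N = 8 + 1/(-52) = 8 - 1/52 = 415/52 ≈ 7.9808)
m = 32 (m = -4/3 + ((20 + 38) + 42)/3 = -4/3 + (58 + 42)/3 = -4/3 + (1/3)*100 = -4/3 + 100/3 = 32)
(m + N)**2 = (32 + 415/52)**2 = (2079/52)**2 = 4322241/2704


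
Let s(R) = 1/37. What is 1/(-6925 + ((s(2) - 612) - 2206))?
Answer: -37/360490 ≈ -0.00010264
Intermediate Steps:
s(R) = 1/37
1/(-6925 + ((s(2) - 612) - 2206)) = 1/(-6925 + ((1/37 - 612) - 2206)) = 1/(-6925 + (-22643/37 - 2206)) = 1/(-6925 - 104265/37) = 1/(-360490/37) = -37/360490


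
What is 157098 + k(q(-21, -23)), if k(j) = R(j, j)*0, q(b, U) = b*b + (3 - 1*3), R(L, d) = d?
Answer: 157098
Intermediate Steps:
q(b, U) = b² (q(b, U) = b² + (3 - 3) = b² + 0 = b²)
k(j) = 0 (k(j) = j*0 = 0)
157098 + k(q(-21, -23)) = 157098 + 0 = 157098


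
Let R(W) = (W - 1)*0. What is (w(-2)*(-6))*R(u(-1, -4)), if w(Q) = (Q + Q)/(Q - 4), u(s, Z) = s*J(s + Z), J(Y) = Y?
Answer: 0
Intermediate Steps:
u(s, Z) = s*(Z + s) (u(s, Z) = s*(s + Z) = s*(Z + s))
R(W) = 0 (R(W) = (-1 + W)*0 = 0)
w(Q) = 2*Q/(-4 + Q) (w(Q) = (2*Q)/(-4 + Q) = 2*Q/(-4 + Q))
(w(-2)*(-6))*R(u(-1, -4)) = ((2*(-2)/(-4 - 2))*(-6))*0 = ((2*(-2)/(-6))*(-6))*0 = ((2*(-2)*(-⅙))*(-6))*0 = ((⅔)*(-6))*0 = -4*0 = 0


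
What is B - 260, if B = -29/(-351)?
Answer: -91231/351 ≈ -259.92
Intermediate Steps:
B = 29/351 (B = -29*(-1/351) = 29/351 ≈ 0.082621)
B - 260 = 29/351 - 260 = -91231/351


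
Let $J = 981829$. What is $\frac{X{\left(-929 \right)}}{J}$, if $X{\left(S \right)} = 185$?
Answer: $\frac{185}{981829} \approx 0.00018842$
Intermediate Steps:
$\frac{X{\left(-929 \right)}}{J} = \frac{185}{981829}$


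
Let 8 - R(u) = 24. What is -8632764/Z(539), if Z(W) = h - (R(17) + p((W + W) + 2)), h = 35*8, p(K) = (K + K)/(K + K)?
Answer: -8632764/295 ≈ -29264.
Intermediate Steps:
R(u) = -16 (R(u) = 8 - 1*24 = 8 - 24 = -16)
p(K) = 1 (p(K) = (2*K)/((2*K)) = (2*K)*(1/(2*K)) = 1)
h = 280
Z(W) = 295 (Z(W) = 280 - (-16 + 1) = 280 - 1*(-15) = 280 + 15 = 295)
-8632764/Z(539) = -8632764/295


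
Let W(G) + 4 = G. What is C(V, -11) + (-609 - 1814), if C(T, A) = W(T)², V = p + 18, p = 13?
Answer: -1694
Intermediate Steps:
W(G) = -4 + G
V = 31 (V = 13 + 18 = 31)
C(T, A) = (-4 + T)²
C(V, -11) + (-609 - 1814) = (-4 + 31)² + (-609 - 1814) = 27² - 2423 = 729 - 2423 = -1694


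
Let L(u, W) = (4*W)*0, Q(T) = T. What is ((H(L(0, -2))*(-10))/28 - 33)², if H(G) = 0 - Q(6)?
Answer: 46656/49 ≈ 952.16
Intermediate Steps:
L(u, W) = 0
H(G) = -6 (H(G) = 0 - 1*6 = 0 - 6 = -6)
((H(L(0, -2))*(-10))/28 - 33)² = (-6*(-10)/28 - 33)² = (60*(1/28) - 33)² = (15/7 - 33)² = (-216/7)² = 46656/49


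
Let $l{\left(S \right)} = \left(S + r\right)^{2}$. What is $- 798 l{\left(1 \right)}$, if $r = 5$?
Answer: $-28728$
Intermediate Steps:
$l{\left(S \right)} = \left(5 + S\right)^{2}$ ($l{\left(S \right)} = \left(S + 5\right)^{2} = \left(5 + S\right)^{2}$)
$- 798 l{\left(1 \right)} = - 798 \left(5 + 1\right)^{2} = - 798 \cdot 6^{2} = \left(-798\right) 36 = -28728$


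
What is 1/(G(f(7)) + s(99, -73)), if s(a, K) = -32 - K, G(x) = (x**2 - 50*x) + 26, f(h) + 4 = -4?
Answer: 1/531 ≈ 0.0018832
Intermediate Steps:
f(h) = -8 (f(h) = -4 - 4 = -8)
G(x) = 26 + x**2 - 50*x
1/(G(f(7)) + s(99, -73)) = 1/((26 + (-8)**2 - 50*(-8)) + (-32 - 1*(-73))) = 1/((26 + 64 + 400) + (-32 + 73)) = 1/(490 + 41) = 1/531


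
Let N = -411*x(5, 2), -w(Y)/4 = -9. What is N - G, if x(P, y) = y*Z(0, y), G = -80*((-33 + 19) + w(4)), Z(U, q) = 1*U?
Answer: 1760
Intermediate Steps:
w(Y) = 36 (w(Y) = -4*(-9) = 36)
Z(U, q) = U
G = -1760 (G = -80*((-33 + 19) + 36) = -80*(-14 + 36) = -80*22 = -1760)
x(P, y) = 0 (x(P, y) = y*0 = 0)
N = 0 (N = -411*0 = 0)
N - G = 0 - 1*(-1760) = 0 + 1760 = 1760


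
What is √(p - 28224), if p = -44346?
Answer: I*√72570 ≈ 269.39*I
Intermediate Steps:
√(p - 28224) = √(-44346 - 28224) = √(-72570) = I*√72570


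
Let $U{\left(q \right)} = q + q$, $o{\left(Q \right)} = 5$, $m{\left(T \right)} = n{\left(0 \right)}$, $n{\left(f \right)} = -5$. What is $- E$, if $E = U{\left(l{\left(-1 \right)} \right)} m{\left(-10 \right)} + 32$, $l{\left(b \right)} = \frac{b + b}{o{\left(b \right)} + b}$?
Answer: $-37$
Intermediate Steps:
$m{\left(T \right)} = -5$
$l{\left(b \right)} = \frac{2 b}{5 + b}$ ($l{\left(b \right)} = \frac{b + b}{5 + b} = \frac{2 b}{5 + b}$)
$U{\left(q \right)} = 2 q$
$E = 37$ ($E = 2 \cdot 2 \left(-1\right) \frac{1}{5 - 1} \left(-5\right) + 32 = 2 \cdot 2 \left(-1\right) \frac{1}{4} \left(-5\right) + 32 = 2 \left(- \frac{1}{2}\right) \left(-5\right) + 32 = \left(-1\right) \left(-5\right) + 32 = 5 + 32 = 37$)
$- E = \left(-1\right) 37 = -37$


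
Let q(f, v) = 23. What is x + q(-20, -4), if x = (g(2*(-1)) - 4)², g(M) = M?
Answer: 59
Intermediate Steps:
x = 36 (x = (2*(-1) - 4)² = (-2 - 4)² = (-6)² = 36)
x + q(-20, -4) = 36 + 23 = 59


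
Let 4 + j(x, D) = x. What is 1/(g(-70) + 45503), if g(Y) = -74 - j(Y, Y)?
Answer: 1/45503 ≈ 2.1977e-5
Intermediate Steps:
j(x, D) = -4 + x
g(Y) = -70 - Y (g(Y) = -74 - (-4 + Y) = -74 + (4 - Y) = -70 - Y)
1/(g(-70) + 45503) = 1/((-70 - 1*(-70)) + 45503) = 1/((-70 + 70) + 45503) = 1/(0 + 45503) = 1/45503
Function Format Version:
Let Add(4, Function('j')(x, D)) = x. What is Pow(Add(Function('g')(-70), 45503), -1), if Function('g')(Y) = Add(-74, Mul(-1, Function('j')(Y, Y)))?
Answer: Rational(1, 45503) ≈ 2.1977e-5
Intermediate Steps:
Function('j')(x, D) = Add(-4, x)
Function('g')(Y) = Add(-70, Mul(-1, Y)) (Function('g')(Y) = Add(-74, Mul(-1, Add(-4, Y))) = Add(-74, Add(4, Mul(-1, Y))) = Add(-70, Mul(-1, Y)))
Pow(Add(Function('g')(-70), 45503), -1) = Pow(Add(Add(-70, Mul(-1, -70)), 45503), -1) = Pow(Add(Add(-70, 70), 45503), -1) = Pow(Add(0, 45503), -1) = Pow(45503, -1) = Rational(1, 45503)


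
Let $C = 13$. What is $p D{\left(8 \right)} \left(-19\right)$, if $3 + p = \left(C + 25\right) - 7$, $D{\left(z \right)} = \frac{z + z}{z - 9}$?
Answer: $8512$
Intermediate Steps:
$D{\left(z \right)} = \frac{2 z}{-9 + z}$
$p = 28$ ($p = -3 + \left(\left(13 + 25\right) - 7\right) = -3 + \left(38 - 7\right) = -3 + 31 = 28$)
$p D{\left(8 \right)} \left(-19\right) = 28 \cdot 2 \cdot 8 \frac{1}{-9 + 8} \left(-19\right) = 28 \cdot 2 \cdot 8 \frac{1}{-1} \left(-19\right) = 28 \cdot 2 \cdot 8 \left(-1\right) \left(-19\right) = 28 \left(-16\right) \left(-19\right) = \left(-448\right) \left(-19\right) = 8512$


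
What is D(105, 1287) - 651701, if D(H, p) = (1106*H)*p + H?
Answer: 148807714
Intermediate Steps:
D(H, p) = H + 1106*H*p (D(H, p) = 1106*H*p + H = H + 1106*H*p)
D(105, 1287) - 651701 = 105*(1 + 1106*1287) - 651701 = 105*(1 + 1423422) - 651701 = 105*1423423 - 651701 = 149459415 - 651701 = 148807714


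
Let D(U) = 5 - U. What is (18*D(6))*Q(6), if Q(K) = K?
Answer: -108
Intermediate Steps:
(18*D(6))*Q(6) = (18*(5 - 1*6))*6 = (18*(5 - 6))*6 = (18*(-1))*6 = -18*6 = -108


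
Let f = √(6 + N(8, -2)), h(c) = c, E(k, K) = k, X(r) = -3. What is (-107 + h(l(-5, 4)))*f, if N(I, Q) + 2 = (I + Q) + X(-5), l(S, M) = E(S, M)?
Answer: -112*√7 ≈ -296.32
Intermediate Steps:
l(S, M) = S
N(I, Q) = -5 + I + Q (N(I, Q) = -2 + ((I + Q) - 3) = -2 + (-3 + I + Q) = -5 + I + Q)
f = √7 (f = √(6 + (-5 + 8 - 2)) = √(6 + 1) = √7 ≈ 2.6458)
(-107 + h(l(-5, 4)))*f = (-107 - 5)*√7 = -112*√7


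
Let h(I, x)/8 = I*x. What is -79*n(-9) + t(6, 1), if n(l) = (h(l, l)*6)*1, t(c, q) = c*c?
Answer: -307116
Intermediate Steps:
h(I, x) = 8*I*x (h(I, x) = 8*(I*x) = 8*I*x)
t(c, q) = c**2
n(l) = 48*l**2 (n(l) = ((8*l*l)*6)*1 = ((8*l**2)*6)*1 = (48*l**2)*1 = 48*l**2)
-79*n(-9) + t(6, 1) = -3792*(-9)**2 + 6**2 = -3792*81 + 36 = -79*3888 + 36 = -307152 + 36 = -307116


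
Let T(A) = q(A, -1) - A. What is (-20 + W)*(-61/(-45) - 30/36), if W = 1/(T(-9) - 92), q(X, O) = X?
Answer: -86527/8280 ≈ -10.450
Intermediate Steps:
T(A) = 0 (T(A) = A - A = 0)
W = -1/92 (W = 1/(0 - 92) = 1/(-92) = -1/92 ≈ -0.010870)
(-20 + W)*(-61/(-45) - 30/36) = (-20 - 1/92)*(-61/(-45) - 30/36) = -1841*(-61*(-1/45) - 30*1/36)/92 = -1841*(61/45 - ⅚)/92 = -1841/92*47/90 = -86527/8280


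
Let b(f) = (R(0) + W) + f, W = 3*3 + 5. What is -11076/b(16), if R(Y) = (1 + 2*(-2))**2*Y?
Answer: -1846/5 ≈ -369.20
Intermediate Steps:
W = 14 (W = 9 + 5 = 14)
R(Y) = 9*Y (R(Y) = (1 - 4)**2*Y = (-3)**2*Y = 9*Y)
b(f) = 14 + f (b(f) = (9*0 + 14) + f = (0 + 14) + f = 14 + f)
-11076/b(16) = -11076/(14 + 16) = -11076/30 = -11076*1/30 = -1846/5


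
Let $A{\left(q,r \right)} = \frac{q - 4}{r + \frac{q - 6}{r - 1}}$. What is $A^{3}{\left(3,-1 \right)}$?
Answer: $-8$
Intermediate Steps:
$A{\left(q,r \right)} = \frac{-4 + q}{r + \frac{-6 + q}{-1 + r}}$
$A^{3}{\left(3,-1 \right)} = \left(\frac{4 - 3 - -4 + 3 \left(-1\right)}{-6 + 3 + \left(-1\right)^{2} - -1}\right)^{3} = \left(\frac{4 - 3 + 4 - 3}{-6 + 3 + 1 + 1}\right)^{3} = \left(\frac{1}{-1} \cdot 2\right)^{3} = \left(\left(-1\right) 2\right)^{3} = \left(-2\right)^{3} = -8$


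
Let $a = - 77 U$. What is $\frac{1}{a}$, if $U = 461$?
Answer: $- \frac{1}{35497} \approx -2.8171 \cdot 10^{-5}$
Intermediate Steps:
$a = -35497$ ($a = \left(-77\right) 461 = -35497$)
$\frac{1}{a} = \frac{1}{-35497} = - \frac{1}{35497}$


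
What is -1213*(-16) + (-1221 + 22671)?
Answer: 40858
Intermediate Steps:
-1213*(-16) + (-1221 + 22671) = 19408 + 21450 = 40858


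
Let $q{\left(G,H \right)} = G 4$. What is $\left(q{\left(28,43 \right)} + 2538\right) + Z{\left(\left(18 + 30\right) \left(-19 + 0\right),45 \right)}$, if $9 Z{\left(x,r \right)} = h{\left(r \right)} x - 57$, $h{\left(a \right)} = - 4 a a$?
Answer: $\frac{2470331}{3} \approx 8.2344 \cdot 10^{5}$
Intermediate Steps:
$h{\left(a \right)} = - 4 a^{2}$
$q{\left(G,H \right)} = 4 G$
$Z{\left(x,r \right)} = - \frac{19}{3} - \frac{4 x r^{2}}{9}$ ($Z{\left(x,r \right)} = \frac{- 4 r^{2} x - 57}{9} = \frac{- 4 x r^{2} - 57}{9} = \frac{-57 - 4 x r^{2}}{9} = - \frac{19}{3} - \frac{4 x r^{2}}{9}$)
$\left(q{\left(28,43 \right)} + 2538\right) + Z{\left(\left(18 + 30\right) \left(-19 + 0\right),45 \right)} = \left(4 \cdot 28 + 2538\right) - \left(\frac{19}{3} + \frac{4 \left(18 + 30\right) \left(-19 + 0\right) 45^{2}}{9}\right) = \left(112 + 2538\right) - \left(\frac{19}{3} + \frac{4}{9} \cdot 48 \left(-19\right) 2025\right) = 2650 - \left(\frac{19}{3} - 820800\right) = 2650 + \left(- \frac{19}{3} + 820800\right) = 2650 + \frac{2462381}{3} = \frac{2470331}{3}$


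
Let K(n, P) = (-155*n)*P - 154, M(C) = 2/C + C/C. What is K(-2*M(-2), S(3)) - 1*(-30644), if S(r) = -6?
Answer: 30490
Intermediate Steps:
M(C) = 1 + 2/C (M(C) = 2/C + 1 = 1 + 2/C)
K(n, P) = -154 - 155*P*n (K(n, P) = -155*P*n - 154 = -154 - 155*P*n)
K(-2*M(-2), S(3)) - 1*(-30644) = (-154 - 155*(-6)*(-2*(2 - 2)/(-2))) - 1*(-30644) = (-154 - 155*(-6)*(-(-1)*0)) + 30644 = (-154 - 155*(-6)*(-2*0)) + 30644 = (-154 - 155*(-6)*0) + 30644 = (-154 + 0) + 30644 = -154 + 30644 = 30490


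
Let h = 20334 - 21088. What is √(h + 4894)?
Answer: 6*√115 ≈ 64.343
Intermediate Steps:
h = -754
√(h + 4894) = √(-754 + 4894) = √4140 = 6*√115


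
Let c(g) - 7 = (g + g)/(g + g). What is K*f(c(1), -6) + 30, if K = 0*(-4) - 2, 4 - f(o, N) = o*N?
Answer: -74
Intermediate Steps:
c(g) = 8 (c(g) = 7 + (g + g)/(g + g) = 7 + (2*g)/((2*g)) = 7 + (2*g)*(1/(2*g)) = 7 + 1 = 8)
f(o, N) = 4 - N*o (f(o, N) = 4 - o*N = 4 - N*o)
K = -2 (K = 0 - 2 = -2)
K*f(c(1), -6) + 30 = -2*(4 - 1*(-6)*8) + 30 = -2*(4 + 48) + 30 = -2*52 + 30 = -104 + 30 = -74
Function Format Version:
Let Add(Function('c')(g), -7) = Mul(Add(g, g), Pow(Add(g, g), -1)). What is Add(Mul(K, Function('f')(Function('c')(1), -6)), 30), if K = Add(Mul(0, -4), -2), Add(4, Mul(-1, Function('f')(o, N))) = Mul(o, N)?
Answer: -74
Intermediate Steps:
Function('c')(g) = 8 (Function('c')(g) = Add(7, Mul(Add(g, g), Pow(Add(g, g), -1))) = Add(7, Mul(Mul(2, g), Pow(Mul(2, g), -1))) = Add(7, Mul(Mul(2, g), Mul(Rational(1, 2), Pow(g, -1)))) = Add(7, 1) = 8)
Function('f')(o, N) = Add(4, Mul(-1, N, o)) (Function('f')(o, N) = Add(4, Mul(-1, Mul(o, N))) = Add(4, Mul(-1, Mul(N, o))) = Add(4, Mul(-1, N, o)))
K = -2 (K = Add(0, -2) = -2)
Add(Mul(K, Function('f')(Function('c')(1), -6)), 30) = Add(Mul(-2, Add(4, Mul(-1, -6, 8))), 30) = Add(Mul(-2, Add(4, 48)), 30) = Add(Mul(-2, 52), 30) = Add(-104, 30) = -74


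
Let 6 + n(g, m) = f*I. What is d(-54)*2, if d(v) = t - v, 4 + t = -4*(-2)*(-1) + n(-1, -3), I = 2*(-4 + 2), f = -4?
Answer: 104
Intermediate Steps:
I = -4 (I = 2*(-2) = -4)
n(g, m) = 10 (n(g, m) = -6 - 4*(-4) = -6 + 16 = 10)
t = -2 (t = -4 + (-4*(-2)*(-1) + 10) = -4 + (8*(-1) + 10) = -4 + (-8 + 10) = -4 + 2 = -2)
d(v) = -2 - v
d(-54)*2 = (-2 - 1*(-54))*2 = (-2 + 54)*2 = 52*2 = 104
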